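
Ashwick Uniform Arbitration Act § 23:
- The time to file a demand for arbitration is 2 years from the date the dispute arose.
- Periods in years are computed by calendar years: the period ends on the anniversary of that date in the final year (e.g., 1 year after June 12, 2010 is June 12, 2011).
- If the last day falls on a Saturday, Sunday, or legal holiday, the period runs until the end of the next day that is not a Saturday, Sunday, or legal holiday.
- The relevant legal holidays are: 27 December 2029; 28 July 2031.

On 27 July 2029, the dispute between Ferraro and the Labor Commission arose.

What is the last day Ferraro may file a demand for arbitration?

2 years after 27 July 2029 is July 27, 2031.
July 27, 2031 is Sunday; July 28, 2031 is a listed holiday. The next qualifying day is July 29, 2031.

July 29, 2031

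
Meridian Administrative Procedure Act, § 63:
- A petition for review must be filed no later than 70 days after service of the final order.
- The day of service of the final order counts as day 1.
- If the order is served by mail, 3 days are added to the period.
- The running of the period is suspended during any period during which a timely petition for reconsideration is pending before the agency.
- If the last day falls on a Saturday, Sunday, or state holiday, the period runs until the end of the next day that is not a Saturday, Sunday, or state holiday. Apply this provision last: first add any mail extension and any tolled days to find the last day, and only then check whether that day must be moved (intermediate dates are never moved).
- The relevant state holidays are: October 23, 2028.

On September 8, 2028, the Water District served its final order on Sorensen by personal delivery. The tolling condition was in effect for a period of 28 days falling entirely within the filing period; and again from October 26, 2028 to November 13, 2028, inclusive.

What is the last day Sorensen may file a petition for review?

January 2, 2029

Counting September 8, 2028 as day 1, day 70 is November 16, 2028.
Service was not by mail, so no mail extension applies.
Tolling adds 28 days: November 16, 2028 + 28 days = December 14, 2028.
From October 26, 2028 through November 13, 2028 inclusive is 19 days; tolling adds 19 days: December 14, 2028 + 19 days = January 2, 2029.
January 2, 2029 is a Tuesday and not a state holiday, so no extension applies.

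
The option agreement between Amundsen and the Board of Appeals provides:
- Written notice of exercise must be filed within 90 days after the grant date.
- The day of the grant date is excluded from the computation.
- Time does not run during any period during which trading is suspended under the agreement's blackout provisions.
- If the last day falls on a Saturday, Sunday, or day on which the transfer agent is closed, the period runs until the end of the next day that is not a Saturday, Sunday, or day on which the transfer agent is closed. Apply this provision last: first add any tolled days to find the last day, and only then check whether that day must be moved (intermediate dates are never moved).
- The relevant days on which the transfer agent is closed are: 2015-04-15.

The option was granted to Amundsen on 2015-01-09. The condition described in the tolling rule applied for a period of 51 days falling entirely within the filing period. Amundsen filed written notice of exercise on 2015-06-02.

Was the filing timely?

No

90 days after 2015-01-09 is April 9, 2015.
Tolling adds 51 days: April 9, 2015 + 51 days = May 30, 2015.
May 30, 2015 is Saturday; May 31, 2015 is Sunday. The next qualifying day is June 1, 2015.
The deadline is June 1, 2015; the filing on June 2, 2015 is after that date.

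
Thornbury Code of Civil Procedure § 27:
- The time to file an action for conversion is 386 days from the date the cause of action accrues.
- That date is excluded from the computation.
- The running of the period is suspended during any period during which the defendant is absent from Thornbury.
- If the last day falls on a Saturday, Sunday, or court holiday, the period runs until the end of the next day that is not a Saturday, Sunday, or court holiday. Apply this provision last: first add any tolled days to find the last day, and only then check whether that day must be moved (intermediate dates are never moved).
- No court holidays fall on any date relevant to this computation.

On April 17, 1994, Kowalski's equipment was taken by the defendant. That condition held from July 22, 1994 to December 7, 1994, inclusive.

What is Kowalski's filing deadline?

September 25, 1995

386 days after April 17, 1994 is May 8, 1995.
From July 22, 1994 through December 7, 1994 inclusive is 139 days; tolling adds 139 days: May 8, 1995 + 139 days = September 24, 1995.
September 24, 1995 is Sunday. The next qualifying day is September 25, 1995.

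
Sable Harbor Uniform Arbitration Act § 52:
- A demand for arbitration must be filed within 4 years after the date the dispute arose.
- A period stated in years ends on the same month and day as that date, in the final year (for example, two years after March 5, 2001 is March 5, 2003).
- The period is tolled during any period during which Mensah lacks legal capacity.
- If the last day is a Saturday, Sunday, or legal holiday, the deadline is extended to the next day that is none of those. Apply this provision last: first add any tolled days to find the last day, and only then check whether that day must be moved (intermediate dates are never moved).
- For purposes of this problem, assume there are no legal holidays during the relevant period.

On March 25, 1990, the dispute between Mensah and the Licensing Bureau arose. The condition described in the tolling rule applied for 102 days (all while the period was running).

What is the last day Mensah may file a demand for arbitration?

4 years after March 25, 1990 is March 25, 1994.
Tolling adds 102 days: March 25, 1994 + 102 days = July 5, 1994.
July 5, 1994 is a Tuesday and not a legal holiday, so no extension applies.

July 5, 1994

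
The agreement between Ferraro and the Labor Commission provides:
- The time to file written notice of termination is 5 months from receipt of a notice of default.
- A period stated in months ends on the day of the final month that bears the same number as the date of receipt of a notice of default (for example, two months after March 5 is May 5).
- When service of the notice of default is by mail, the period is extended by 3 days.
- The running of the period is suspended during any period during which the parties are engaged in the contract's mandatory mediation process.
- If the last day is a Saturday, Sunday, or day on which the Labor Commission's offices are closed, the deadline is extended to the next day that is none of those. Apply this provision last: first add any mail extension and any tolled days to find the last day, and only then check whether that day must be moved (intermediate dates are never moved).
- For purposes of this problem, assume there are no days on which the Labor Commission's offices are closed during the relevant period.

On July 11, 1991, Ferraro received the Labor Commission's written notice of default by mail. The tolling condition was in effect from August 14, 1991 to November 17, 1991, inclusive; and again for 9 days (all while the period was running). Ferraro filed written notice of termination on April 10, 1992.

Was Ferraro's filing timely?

5 months after July 11, 1991 is December 11, 1991.
Service was by mail, adding 3 days: December 11, 1991 + 3 days = December 14, 1991.
From August 14, 1991 through November 17, 1991 inclusive is 96 days; tolling adds 96 days: December 14, 1991 + 96 days = March 19, 1992.
Tolling adds 9 days: March 19, 1992 + 9 days = March 28, 1992.
March 28, 1992 is Saturday; March 29, 1992 is Sunday. The next qualifying day is March 30, 1992.
The deadline is March 30, 1992; the filing on April 10, 1992 is after that date.

No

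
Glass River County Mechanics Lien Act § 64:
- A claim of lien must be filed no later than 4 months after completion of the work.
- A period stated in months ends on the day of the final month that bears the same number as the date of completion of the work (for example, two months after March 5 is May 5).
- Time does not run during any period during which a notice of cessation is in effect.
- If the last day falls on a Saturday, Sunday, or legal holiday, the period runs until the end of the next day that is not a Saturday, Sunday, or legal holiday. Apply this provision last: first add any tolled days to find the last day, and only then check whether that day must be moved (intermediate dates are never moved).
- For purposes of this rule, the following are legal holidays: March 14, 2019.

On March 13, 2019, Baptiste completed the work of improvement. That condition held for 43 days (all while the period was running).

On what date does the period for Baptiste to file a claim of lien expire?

August 26, 2019

4 months after March 13, 2019 is July 13, 2019.
Tolling adds 43 days: July 13, 2019 + 43 days = August 25, 2019.
August 25, 2019 is Sunday. The next qualifying day is August 26, 2019.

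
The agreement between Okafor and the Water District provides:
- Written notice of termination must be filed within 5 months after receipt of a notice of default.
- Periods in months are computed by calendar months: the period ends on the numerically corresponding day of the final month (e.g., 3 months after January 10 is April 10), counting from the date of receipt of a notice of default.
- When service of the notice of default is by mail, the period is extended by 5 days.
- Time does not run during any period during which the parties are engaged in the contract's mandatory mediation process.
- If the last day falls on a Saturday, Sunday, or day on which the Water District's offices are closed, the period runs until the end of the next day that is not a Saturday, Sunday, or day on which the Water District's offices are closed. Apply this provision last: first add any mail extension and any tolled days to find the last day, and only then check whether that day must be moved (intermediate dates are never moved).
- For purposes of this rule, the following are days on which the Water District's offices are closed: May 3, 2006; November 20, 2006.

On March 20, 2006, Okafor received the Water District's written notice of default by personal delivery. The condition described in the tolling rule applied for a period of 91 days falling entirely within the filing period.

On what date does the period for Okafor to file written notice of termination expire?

November 21, 2006

5 months after March 20, 2006 is August 20, 2006.
Service was not by mail, so no mail extension applies.
Tolling adds 91 days: August 20, 2006 + 91 days = November 19, 2006.
November 19, 2006 is Sunday; November 20, 2006 is a listed holiday. The next qualifying day is November 21, 2006.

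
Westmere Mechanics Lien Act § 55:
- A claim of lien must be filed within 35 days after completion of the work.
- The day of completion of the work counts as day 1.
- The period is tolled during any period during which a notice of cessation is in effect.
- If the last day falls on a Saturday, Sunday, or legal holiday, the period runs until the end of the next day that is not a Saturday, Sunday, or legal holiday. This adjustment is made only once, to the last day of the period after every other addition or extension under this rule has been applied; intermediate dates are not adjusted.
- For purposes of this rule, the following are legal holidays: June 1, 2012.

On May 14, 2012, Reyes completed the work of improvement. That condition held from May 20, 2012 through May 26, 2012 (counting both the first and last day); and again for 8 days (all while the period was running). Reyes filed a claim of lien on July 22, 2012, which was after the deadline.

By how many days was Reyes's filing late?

20 days

Counting May 14, 2012 as day 1, day 35 is June 17, 2012.
From May 20, 2012 through May 26, 2012 inclusive is 7 days; tolling adds 7 days: June 17, 2012 + 7 days = June 24, 2012.
Tolling adds 8 days: June 24, 2012 + 8 days = July 2, 2012.
July 2, 2012 is a Monday and not a legal holiday, so no extension applies.
The deadline is July 2, 2012; from July 2, 2012 to July 22, 2012 is 20 days.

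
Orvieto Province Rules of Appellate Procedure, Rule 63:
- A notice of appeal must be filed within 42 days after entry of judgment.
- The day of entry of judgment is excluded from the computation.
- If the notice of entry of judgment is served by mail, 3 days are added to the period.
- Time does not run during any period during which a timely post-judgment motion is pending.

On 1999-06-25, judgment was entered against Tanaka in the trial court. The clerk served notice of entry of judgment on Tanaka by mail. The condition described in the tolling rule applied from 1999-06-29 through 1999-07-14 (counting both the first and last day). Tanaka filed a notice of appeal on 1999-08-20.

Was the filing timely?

Yes

42 days after 1999-06-25 is August 6, 1999.
Service was by mail, adding 3 days: August 6, 1999 + 3 days = August 9, 1999.
From June 29, 1999 through July 14, 1999 inclusive is 16 days; tolling adds 16 days: August 9, 1999 + 16 days = August 25, 1999.
The deadline is August 25, 1999; the filing on August 20, 1999 is on or before that date.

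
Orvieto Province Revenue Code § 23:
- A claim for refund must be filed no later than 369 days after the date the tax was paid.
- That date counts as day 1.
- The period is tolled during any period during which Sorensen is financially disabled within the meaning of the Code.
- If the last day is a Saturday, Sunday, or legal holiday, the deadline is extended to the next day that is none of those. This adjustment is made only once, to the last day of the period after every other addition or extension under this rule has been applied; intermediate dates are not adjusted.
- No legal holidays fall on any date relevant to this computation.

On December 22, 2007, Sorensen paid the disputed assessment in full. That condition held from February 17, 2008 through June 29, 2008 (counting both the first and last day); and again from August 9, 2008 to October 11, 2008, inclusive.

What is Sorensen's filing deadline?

Counting December 22, 2007 as day 1, day 369 is December 24, 2008.
From February 17, 2008 through June 29, 2008 inclusive is 134 days; tolling adds 134 days: December 24, 2008 + 134 days = May 7, 2009.
From August 9, 2008 through October 11, 2008 inclusive is 64 days; tolling adds 64 days: May 7, 2009 + 64 days = July 10, 2009.
July 10, 2009 is a Friday and not a legal holiday, so no extension applies.

July 10, 2009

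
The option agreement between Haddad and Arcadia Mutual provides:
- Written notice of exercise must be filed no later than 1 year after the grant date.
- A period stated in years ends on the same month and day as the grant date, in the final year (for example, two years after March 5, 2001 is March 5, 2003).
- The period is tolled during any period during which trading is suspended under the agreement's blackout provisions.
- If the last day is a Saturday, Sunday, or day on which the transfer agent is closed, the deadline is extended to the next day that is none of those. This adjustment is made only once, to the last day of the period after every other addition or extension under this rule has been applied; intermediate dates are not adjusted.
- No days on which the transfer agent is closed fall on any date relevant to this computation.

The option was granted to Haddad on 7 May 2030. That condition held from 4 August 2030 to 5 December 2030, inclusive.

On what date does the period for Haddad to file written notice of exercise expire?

September 8, 2031

1 year after 7 May 2030 is May 7, 2031.
From August 4, 2030 through December 5, 2030 inclusive is 124 days; tolling adds 124 days: May 7, 2031 + 124 days = September 8, 2031.
September 8, 2031 is a Monday and not a day on which the transfer agent is closed, so no extension applies.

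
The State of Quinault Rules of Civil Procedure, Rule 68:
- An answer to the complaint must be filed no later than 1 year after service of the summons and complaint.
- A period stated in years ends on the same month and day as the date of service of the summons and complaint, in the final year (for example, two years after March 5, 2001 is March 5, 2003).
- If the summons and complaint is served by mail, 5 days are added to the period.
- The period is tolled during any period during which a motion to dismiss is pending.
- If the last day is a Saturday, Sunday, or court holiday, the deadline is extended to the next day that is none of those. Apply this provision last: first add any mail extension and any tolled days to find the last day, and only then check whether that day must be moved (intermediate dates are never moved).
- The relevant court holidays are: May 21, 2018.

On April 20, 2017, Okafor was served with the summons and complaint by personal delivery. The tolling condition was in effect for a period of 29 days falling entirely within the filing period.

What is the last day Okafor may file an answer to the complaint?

1 year after April 20, 2017 is April 20, 2018.
Service was not by mail, so no mail extension applies.
Tolling adds 29 days: April 20, 2018 + 29 days = May 19, 2018.
May 19, 2018 is Saturday; May 20, 2018 is Sunday; May 21, 2018 is a listed holiday. The next qualifying day is May 22, 2018.

May 22, 2018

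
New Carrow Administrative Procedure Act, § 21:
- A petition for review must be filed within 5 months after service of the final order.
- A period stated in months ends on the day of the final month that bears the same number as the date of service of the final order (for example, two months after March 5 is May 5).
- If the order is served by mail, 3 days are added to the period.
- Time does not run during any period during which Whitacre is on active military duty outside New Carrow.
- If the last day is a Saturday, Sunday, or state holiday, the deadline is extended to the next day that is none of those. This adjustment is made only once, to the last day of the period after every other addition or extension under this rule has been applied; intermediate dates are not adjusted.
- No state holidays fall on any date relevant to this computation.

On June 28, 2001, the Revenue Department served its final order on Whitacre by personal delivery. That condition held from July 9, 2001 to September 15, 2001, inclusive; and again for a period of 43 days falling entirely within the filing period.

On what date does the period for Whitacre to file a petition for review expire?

5 months after June 28, 2001 is November 28, 2001.
Service was not by mail, so no mail extension applies.
From July 9, 2001 through September 15, 2001 inclusive is 69 days; tolling adds 69 days: November 28, 2001 + 69 days = February 5, 2002.
Tolling adds 43 days: February 5, 2002 + 43 days = March 20, 2002.
March 20, 2002 is a Wednesday and not a state holiday, so no extension applies.

March 20, 2002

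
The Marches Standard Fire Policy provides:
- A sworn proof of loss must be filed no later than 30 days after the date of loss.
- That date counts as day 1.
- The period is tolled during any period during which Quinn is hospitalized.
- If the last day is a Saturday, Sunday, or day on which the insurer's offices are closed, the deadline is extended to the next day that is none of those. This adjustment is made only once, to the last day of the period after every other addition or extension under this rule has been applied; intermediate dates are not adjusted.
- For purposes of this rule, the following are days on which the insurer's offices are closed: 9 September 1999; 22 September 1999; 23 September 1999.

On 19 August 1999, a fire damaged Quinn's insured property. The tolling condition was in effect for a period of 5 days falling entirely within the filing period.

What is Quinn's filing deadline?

September 24, 1999

Counting 19 August 1999 as day 1, day 30 is September 17, 1999.
Tolling adds 5 days: September 17, 1999 + 5 days = September 22, 1999.
September 22, 1999 is a listed holiday; September 23, 1999 is a listed holiday. The next qualifying day is September 24, 1999.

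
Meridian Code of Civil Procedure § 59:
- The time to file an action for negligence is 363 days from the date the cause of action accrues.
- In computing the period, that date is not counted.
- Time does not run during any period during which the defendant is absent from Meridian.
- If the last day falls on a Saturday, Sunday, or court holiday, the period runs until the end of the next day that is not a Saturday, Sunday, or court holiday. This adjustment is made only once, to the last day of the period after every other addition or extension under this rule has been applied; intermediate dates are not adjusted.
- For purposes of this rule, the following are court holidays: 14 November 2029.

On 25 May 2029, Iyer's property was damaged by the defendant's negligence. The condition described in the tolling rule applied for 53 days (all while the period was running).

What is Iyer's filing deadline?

July 15, 2030

363 days after 25 May 2029 is May 23, 2030.
Tolling adds 53 days: May 23, 2030 + 53 days = July 15, 2030.
July 15, 2030 is a Monday and not a court holiday, so no extension applies.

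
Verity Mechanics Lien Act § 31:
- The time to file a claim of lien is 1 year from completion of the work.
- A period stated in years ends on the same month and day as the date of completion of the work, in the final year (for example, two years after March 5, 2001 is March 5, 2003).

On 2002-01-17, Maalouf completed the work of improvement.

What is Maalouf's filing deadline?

1 year after 2002-01-17 is January 17, 2003.

January 17, 2003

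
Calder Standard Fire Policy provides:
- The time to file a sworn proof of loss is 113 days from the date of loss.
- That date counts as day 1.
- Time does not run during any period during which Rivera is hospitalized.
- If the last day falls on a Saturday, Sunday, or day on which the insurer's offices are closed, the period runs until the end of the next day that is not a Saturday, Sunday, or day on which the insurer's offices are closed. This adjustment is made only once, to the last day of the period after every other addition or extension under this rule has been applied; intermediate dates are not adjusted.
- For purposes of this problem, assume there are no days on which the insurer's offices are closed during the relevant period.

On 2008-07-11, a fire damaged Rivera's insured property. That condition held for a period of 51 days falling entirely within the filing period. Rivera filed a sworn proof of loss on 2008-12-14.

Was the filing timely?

Yes

Counting 2008-07-11 as day 1, day 113 is October 31, 2008.
Tolling adds 51 days: October 31, 2008 + 51 days = December 21, 2008.
December 21, 2008 is Sunday. The next qualifying day is December 22, 2008.
The deadline is December 22, 2008; the filing on December 14, 2008 is on or before that date.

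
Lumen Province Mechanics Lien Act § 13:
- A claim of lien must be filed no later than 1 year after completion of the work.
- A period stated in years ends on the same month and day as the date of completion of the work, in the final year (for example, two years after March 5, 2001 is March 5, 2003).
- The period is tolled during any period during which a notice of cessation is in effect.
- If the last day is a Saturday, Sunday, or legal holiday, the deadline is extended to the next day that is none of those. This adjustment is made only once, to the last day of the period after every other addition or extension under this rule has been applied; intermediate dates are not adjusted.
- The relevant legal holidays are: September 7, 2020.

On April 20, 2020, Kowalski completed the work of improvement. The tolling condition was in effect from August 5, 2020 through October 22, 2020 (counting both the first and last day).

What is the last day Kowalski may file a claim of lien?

1 year after April 20, 2020 is April 20, 2021.
From August 5, 2020 through October 22, 2020 inclusive is 79 days; tolling adds 79 days: April 20, 2021 + 79 days = July 8, 2021.
July 8, 2021 is a Thursday and not a legal holiday, so no extension applies.

July 8, 2021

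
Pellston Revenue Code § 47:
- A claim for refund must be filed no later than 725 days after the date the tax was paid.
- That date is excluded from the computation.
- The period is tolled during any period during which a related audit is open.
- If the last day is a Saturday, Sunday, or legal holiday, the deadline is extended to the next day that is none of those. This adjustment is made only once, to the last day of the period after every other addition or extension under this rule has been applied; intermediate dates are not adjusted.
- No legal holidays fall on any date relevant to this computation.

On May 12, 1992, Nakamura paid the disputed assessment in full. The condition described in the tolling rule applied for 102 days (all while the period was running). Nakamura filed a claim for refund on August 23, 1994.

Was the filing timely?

No

725 days after May 12, 1992 is May 7, 1994.
Tolling adds 102 days: May 7, 1994 + 102 days = August 17, 1994.
August 17, 1994 is a Wednesday and not a legal holiday, so no extension applies.
The deadline is August 17, 1994; the filing on August 23, 1994 is after that date.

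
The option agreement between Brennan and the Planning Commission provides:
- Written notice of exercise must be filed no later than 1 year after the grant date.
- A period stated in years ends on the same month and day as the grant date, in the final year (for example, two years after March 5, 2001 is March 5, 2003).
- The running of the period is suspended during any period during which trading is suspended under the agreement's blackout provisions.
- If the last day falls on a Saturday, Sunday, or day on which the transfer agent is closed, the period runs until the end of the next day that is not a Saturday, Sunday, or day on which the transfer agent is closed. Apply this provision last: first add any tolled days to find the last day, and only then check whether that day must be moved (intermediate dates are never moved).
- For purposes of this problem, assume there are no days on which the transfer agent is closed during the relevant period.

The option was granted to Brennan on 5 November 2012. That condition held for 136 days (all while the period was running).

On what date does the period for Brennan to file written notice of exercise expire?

1 year after 5 November 2012 is November 5, 2013.
Tolling adds 136 days: November 5, 2013 + 136 days = March 21, 2014.
March 21, 2014 is a Friday and not a day on which the transfer agent is closed, so no extension applies.

March 21, 2014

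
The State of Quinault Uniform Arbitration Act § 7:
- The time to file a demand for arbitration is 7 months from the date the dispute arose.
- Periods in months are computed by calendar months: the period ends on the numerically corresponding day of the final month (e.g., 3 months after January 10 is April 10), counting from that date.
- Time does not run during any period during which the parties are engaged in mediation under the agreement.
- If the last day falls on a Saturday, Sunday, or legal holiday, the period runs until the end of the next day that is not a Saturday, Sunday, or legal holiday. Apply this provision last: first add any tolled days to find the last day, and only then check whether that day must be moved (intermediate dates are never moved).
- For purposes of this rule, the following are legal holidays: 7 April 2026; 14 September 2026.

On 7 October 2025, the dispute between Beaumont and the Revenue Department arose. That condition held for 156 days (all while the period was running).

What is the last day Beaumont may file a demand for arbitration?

7 months after 7 October 2025 is May 7, 2026.
Tolling adds 156 days: May 7, 2026 + 156 days = October 10, 2026.
October 10, 2026 is Saturday; October 11, 2026 is Sunday. The next qualifying day is October 12, 2026.

October 12, 2026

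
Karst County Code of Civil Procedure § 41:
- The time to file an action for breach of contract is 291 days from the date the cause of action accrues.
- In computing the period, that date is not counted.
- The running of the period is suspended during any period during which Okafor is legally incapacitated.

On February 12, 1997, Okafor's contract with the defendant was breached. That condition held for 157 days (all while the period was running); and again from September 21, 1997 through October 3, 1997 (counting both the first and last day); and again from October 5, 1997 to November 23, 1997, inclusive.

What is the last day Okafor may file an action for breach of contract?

291 days after February 12, 1997 is November 30, 1997.
Tolling adds 157 days: November 30, 1997 + 157 days = May 6, 1998.
From September 21, 1997 through October 3, 1997 inclusive is 13 days; tolling adds 13 days: May 6, 1998 + 13 days = May 19, 1998.
From October 5, 1997 through November 23, 1997 inclusive is 50 days; tolling adds 50 days: May 19, 1998 + 50 days = July 8, 1998.

July 8, 1998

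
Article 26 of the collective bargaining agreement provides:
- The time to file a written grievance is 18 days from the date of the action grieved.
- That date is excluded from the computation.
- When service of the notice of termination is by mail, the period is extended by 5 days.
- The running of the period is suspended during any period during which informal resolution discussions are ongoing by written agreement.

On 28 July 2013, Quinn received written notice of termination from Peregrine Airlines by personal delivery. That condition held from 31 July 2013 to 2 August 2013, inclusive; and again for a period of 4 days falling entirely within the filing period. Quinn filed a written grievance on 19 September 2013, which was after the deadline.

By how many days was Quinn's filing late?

18 days after 28 July 2013 is August 15, 2013.
Service was not by mail, so no mail extension applies.
From July 31, 2013 through August 2, 2013 inclusive is 3 days; tolling adds 3 days: August 15, 2013 + 3 days = August 18, 2013.
Tolling adds 4 days: August 18, 2013 + 4 days = August 22, 2013.
The deadline is August 22, 2013; from August 22, 2013 to September 19, 2013 is 28 days.

28 days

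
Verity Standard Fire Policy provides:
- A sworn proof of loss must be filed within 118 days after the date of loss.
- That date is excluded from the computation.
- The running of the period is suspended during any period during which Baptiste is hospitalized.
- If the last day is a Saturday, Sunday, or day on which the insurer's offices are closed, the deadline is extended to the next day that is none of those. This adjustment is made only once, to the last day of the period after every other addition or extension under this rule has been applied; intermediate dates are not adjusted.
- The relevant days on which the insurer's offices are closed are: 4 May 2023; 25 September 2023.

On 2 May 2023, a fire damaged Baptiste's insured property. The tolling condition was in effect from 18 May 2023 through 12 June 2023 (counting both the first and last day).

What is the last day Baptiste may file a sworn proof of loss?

118 days after 2 May 2023 is August 28, 2023.
From May 18, 2023 through June 12, 2023 inclusive is 26 days; tolling adds 26 days: August 28, 2023 + 26 days = September 23, 2023.
September 23, 2023 is Saturday; September 24, 2023 is Sunday; September 25, 2023 is a listed holiday. The next qualifying day is September 26, 2023.

September 26, 2023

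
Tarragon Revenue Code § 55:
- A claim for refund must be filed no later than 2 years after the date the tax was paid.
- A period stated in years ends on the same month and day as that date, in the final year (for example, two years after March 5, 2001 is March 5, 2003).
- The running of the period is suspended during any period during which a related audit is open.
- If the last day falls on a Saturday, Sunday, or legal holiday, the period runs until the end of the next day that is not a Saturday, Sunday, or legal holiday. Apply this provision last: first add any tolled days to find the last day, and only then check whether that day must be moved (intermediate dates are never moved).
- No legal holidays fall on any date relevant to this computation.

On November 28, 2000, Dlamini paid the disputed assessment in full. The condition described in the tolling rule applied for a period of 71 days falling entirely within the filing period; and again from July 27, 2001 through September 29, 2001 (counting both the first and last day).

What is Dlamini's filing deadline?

2 years after November 28, 2000 is November 28, 2002.
Tolling adds 71 days: November 28, 2002 + 71 days = February 7, 2003.
From July 27, 2001 through September 29, 2001 inclusive is 65 days; tolling adds 65 days: February 7, 2003 + 65 days = April 13, 2003.
April 13, 2003 is Sunday. The next qualifying day is April 14, 2003.

April 14, 2003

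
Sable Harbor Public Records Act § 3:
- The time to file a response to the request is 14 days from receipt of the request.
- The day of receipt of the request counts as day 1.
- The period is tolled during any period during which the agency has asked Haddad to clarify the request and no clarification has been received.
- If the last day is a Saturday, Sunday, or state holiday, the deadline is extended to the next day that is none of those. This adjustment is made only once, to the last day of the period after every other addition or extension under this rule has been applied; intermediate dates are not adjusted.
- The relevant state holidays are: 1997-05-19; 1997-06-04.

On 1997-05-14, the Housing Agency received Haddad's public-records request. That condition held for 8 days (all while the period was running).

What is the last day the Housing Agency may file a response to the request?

June 5, 1997

Counting 1997-05-14 as day 1, day 14 is May 27, 1997.
Tolling adds 8 days: May 27, 1997 + 8 days = June 4, 1997.
June 4, 1997 is a listed holiday. The next qualifying day is June 5, 1997.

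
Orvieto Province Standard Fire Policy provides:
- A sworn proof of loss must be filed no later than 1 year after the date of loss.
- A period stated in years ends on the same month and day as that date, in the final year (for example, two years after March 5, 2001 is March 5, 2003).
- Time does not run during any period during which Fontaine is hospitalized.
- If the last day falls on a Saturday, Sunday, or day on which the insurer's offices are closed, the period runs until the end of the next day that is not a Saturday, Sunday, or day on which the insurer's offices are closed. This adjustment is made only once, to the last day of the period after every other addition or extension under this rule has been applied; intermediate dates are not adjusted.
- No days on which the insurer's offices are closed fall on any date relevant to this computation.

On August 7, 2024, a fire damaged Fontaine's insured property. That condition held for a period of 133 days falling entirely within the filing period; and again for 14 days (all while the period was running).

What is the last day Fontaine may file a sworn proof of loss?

1 year after August 7, 2024 is August 7, 2025.
Tolling adds 133 days: August 7, 2025 + 133 days = December 18, 2025.
Tolling adds 14 days: December 18, 2025 + 14 days = January 1, 2026.
January 1, 2026 is a Thursday and not a day on which the insurer's offices are closed, so no extension applies.

January 1, 2026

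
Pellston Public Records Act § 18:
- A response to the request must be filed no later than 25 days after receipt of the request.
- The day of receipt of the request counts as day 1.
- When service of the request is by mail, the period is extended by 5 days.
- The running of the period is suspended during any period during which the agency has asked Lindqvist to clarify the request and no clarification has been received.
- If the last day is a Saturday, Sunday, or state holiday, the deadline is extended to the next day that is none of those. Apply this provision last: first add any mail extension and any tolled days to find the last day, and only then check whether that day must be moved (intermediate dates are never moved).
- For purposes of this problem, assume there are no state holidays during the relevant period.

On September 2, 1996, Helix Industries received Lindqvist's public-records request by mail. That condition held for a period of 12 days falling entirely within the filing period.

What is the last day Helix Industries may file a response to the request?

Counting September 2, 1996 as day 1, day 25 is September 26, 1996.
Service was by mail, adding 5 days: September 26, 1996 + 5 days = October 1, 1996.
Tolling adds 12 days: October 1, 1996 + 12 days = October 13, 1996.
October 13, 1996 is Sunday. The next qualifying day is October 14, 1996.

October 14, 1996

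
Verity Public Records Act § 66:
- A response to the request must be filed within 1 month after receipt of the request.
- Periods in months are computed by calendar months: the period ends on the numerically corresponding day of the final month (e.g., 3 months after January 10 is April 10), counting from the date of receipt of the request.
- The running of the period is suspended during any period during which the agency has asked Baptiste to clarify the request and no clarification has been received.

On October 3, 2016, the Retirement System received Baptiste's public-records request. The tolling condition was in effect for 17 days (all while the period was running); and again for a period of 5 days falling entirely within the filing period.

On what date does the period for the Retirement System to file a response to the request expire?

1 month after October 3, 2016 is November 3, 2016.
Tolling adds 17 days: November 3, 2016 + 17 days = November 20, 2016.
Tolling adds 5 days: November 20, 2016 + 5 days = November 25, 2016.

November 25, 2016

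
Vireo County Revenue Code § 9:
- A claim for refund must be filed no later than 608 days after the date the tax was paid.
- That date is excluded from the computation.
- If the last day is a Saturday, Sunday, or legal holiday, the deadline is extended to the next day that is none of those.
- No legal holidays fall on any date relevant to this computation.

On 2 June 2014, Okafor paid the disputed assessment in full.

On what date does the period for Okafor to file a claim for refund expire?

February 1, 2016

608 days after 2 June 2014 is January 31, 2016.
January 31, 2016 is Sunday. The next qualifying day is February 1, 2016.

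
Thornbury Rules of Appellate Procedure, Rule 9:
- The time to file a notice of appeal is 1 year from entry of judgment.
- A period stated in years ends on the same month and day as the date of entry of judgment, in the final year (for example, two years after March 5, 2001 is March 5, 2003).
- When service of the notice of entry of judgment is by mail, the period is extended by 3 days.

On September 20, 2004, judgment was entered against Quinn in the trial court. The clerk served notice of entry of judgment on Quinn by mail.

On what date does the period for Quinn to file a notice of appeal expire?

September 23, 2005

1 year after September 20, 2004 is September 20, 2005.
Service was by mail, adding 3 days: September 20, 2005 + 3 days = September 23, 2005.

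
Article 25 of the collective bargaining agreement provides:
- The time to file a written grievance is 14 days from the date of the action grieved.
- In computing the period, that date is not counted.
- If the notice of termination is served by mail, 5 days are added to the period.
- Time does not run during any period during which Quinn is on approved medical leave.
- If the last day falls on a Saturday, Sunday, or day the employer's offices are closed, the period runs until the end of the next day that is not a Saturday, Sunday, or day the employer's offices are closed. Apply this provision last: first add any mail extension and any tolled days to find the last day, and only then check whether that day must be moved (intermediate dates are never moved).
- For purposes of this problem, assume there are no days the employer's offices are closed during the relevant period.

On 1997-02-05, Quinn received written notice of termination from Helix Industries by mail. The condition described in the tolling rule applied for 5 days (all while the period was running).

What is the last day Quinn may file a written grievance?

14 days after 1997-02-05 is February 19, 1997.
Service was by mail, adding 5 days: February 19, 1997 + 5 days = February 24, 1997.
Tolling adds 5 days: February 24, 1997 + 5 days = March 1, 1997.
March 1, 1997 is Saturday; March 2, 1997 is Sunday. The next qualifying day is March 3, 1997.

March 3, 1997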